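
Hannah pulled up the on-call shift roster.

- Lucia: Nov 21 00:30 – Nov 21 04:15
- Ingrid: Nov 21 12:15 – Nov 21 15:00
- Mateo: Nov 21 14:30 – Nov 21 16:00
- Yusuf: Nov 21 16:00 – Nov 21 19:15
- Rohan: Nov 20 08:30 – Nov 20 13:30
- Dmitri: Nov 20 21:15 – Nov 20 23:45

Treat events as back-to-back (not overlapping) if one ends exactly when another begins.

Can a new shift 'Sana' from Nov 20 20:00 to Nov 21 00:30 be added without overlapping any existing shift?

No — it overlaps Dmitri

Rohan: ends Nov 20 13:30 at or before Sana starts Nov 20 20:00 → clear.
Dmitri: starts Nov 20 21:15 before Sana ends Nov 21 00:30, and ends Nov 20 23:45 after Sana starts Nov 20 20:00 → overlap.
Lucia: starts Nov 21 00:30 at or after Sana ends Nov 21 00:30 → clear.
Ingrid: starts Nov 21 12:15 at or after Sana ends Nov 21 00:30 → clear.
Mateo: starts Nov 21 14:30 at or after Sana ends Nov 21 00:30 → clear.
Yusuf: starts Nov 21 16:00 at or after Sana ends Nov 21 00:30 → clear.
Sana overlaps Dmitri.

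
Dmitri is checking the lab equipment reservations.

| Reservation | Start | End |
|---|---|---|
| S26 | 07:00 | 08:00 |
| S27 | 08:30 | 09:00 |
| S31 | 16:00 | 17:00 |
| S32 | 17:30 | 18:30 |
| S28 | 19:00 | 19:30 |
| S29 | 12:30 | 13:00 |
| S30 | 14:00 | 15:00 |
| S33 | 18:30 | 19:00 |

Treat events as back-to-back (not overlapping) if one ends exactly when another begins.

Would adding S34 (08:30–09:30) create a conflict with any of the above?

S26: ends 08:00 at or before S34 starts 08:30 → clear.
S27: starts 08:30 before S34 ends 09:30, and ends 09:00 after S34 starts 08:30 → overlap.
S29: starts 12:30 at or after S34 ends 09:30 → clear.
S30: starts 14:00 at or after S34 ends 09:30 → clear.
S31: starts 16:00 at or after S34 ends 09:30 → clear.
S32: starts 17:30 at or after S34 ends 09:30 → clear.
S33: starts 18:30 at or after S34 ends 09:30 → clear.
S28: starts 19:00 at or after S34 ends 09:30 → clear.
S34 overlaps S27.

Yes — it overlaps S27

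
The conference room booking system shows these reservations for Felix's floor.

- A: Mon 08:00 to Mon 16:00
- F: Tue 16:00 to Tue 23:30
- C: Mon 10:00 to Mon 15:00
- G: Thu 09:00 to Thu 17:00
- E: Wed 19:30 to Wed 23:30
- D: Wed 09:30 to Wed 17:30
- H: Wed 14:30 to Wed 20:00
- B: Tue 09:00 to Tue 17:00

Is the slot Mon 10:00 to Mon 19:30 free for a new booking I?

A: starts Mon 08:00 before I ends Mon 19:30, and ends Mon 16:00 after I starts Mon 10:00 → overlap.
C: starts Mon 10:00 before I ends Mon 19:30, and ends Mon 15:00 after I starts Mon 10:00 → overlap.
B: starts Tue 09:00 at or after I ends Mon 19:30 → clear.
F: starts Tue 16:00 at or after I ends Mon 19:30 → clear.
D: starts Wed 09:30 at or after I ends Mon 19:30 → clear.
H: starts Wed 14:30 at or after I ends Mon 19:30 → clear.
E: starts Wed 19:30 at or after I ends Mon 19:30 → clear.
G: starts Thu 09:00 at or after I ends Mon 19:30 → clear.
I overlaps A, C.

No — it overlaps A, C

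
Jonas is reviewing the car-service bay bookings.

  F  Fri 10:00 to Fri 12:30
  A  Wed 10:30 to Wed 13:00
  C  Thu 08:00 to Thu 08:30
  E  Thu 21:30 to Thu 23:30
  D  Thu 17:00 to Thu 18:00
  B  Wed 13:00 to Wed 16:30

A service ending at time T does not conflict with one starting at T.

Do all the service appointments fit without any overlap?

Yes

Sorted by start: A, B, C, D, E, F.
B starts exactly when A ends (back-to-back, no overlap) — done with A.
C starts after B ends — done with B.
D starts after C ends — done with C.
E starts after D ends — done with D.
F starts after E ends.
Every pair is clear; the schedule has no overlaps.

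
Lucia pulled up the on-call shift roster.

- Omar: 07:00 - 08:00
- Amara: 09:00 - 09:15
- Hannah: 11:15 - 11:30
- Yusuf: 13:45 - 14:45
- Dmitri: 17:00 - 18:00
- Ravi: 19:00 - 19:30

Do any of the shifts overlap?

Sorted by start: Omar, Amara, Hannah, Yusuf, Dmitri, Ravi.
Amara starts after Omar ends, so nothing later overlaps Omar either.
Hannah starts after Amara ends, so nothing later overlaps Amara either.
Yusuf starts after Hannah ends, so nothing later overlaps Hannah either.
Dmitri starts after Yusuf ends, so nothing later overlaps Yusuf either.
Ravi starts after Dmitri ends.
Every pair is clear; the schedule has no overlaps.

No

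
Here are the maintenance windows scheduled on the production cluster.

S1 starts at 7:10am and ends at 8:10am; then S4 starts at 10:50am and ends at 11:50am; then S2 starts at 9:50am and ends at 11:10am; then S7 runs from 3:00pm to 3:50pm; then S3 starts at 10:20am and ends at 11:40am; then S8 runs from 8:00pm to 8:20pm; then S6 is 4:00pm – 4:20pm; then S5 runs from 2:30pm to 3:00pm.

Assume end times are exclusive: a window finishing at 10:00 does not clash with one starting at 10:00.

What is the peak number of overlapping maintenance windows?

3

Sweep the timeline, counting +1 at each start and −1 at each end (ends before starts at a tie):
7:10am start S1 → 1
8:10am end S1 → 0
9:50am start S2 → 1
10:20am start S3 → 2
10:50am start S4 → 3
11:10am end S2 → 2
11:40am end S3 → 1
11:50am end S4 → 0
2:30pm start S5 → 1
3:00pm end S5 → 0
3:00pm start S7 → 1
3:50pm end S7 → 0
4:00pm start S6 → 1
4:20pm end S6 → 0
8:00pm start S8 → 1
8:20pm end S8 → 0
Peak is 3, at 10:50am (S2, S3, S4).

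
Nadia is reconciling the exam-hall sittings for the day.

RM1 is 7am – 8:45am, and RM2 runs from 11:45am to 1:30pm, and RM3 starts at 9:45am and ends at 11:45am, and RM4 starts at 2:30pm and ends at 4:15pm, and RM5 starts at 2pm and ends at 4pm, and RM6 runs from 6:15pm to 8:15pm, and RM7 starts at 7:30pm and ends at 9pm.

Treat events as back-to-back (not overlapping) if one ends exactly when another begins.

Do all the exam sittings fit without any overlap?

Sorted by start: RM1, RM3, RM2, RM5, RM4, RM6, RM7.
RM3 starts after RM1 ends, so nothing later overlaps RM1 either.
RM2 starts exactly when RM3 ends (back-to-back, no overlap), so nothing later overlaps RM3 either.
RM5 starts after RM2 ends, so nothing later overlaps RM2 either.
RM4 starts before RM5 ends → RM5 and RM4 overlap.
That's a conflict, so the schedule is not conflict-free.

No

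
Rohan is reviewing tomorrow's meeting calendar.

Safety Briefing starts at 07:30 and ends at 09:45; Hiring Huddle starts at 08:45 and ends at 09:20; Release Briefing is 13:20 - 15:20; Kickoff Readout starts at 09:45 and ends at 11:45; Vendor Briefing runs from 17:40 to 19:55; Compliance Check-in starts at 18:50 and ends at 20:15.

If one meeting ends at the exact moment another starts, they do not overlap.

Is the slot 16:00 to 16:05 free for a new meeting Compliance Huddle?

Yes — the slot is free

Safety Briefing: ends 09:45 at or before Compliance Huddle starts 16:00 → clear.
Hiring Huddle: ends 09:20 at or before Compliance Huddle starts 16:00 → clear.
Kickoff Readout: ends 11:45 at or before Compliance Huddle starts 16:00 → clear.
Release Briefing: ends 15:20 at or before Compliance Huddle starts 16:00 → clear.
Vendor Briefing: starts 17:40 at or after Compliance Huddle ends 16:05 → clear.
Compliance Check-in: starts 18:50 at or after Compliance Huddle ends 16:05 → clear.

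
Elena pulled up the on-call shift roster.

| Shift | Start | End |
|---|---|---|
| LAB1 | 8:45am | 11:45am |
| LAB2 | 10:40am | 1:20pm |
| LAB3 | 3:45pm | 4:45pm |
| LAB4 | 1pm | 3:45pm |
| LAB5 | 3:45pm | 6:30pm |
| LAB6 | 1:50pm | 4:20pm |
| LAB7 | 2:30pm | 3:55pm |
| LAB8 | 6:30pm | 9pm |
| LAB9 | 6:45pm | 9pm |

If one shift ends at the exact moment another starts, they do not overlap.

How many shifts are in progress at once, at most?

4

Walk through starts and ends in time order (an end at T is processed before a start at T):
8:45am start LAB1 → 1
10:40am start LAB2 → 2
11:45am end LAB1 → 1
1pm start LAB4 → 2
1:20pm end LAB2 → 1
1:50pm start LAB6 → 2
2:30pm start LAB7 → 3
3:45pm end LAB4 → 2
3:45pm start LAB3 → 3
3:45pm start LAB5 → 4
3:55pm end LAB7 → 3
4:20pm end LAB6 → 2
4:45pm end LAB3 → 1
6:30pm end LAB5 → 0
6:30pm start LAB8 → 1
6:45pm start LAB9 → 2
9pm end LAB8 → 1
9pm end LAB9 → 0
Peak is 4, at 3:45pm (LAB3, LAB5, LAB6, LAB7).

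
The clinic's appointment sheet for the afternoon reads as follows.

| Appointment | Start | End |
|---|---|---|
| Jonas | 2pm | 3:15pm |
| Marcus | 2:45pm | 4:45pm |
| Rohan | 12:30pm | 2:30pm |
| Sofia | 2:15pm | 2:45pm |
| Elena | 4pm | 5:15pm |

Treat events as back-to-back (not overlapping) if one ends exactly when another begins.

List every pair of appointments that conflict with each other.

Elena & Marcus, Jonas & Marcus, Jonas & Rohan, Jonas & Sofia, Rohan & Sofia

Sorted by start: Rohan, Jonas, Sofia, Marcus, Elena.
Jonas starts before Rohan ends → Rohan and Jonas overlap.
Sofia starts before Rohan ends → Rohan and Sofia overlap.
Marcus starts after Rohan ends, so nothing later overlaps Rohan either.
Sofia starts before Jonas ends → Jonas and Sofia overlap.
Marcus starts before Jonas ends → Jonas and Marcus overlap.
Elena starts after Jonas ends.
Marcus starts exactly when Sofia ends (back-to-back, no overlap), so nothing later overlaps Sofia either.
Elena starts before Marcus ends → Marcus and Elena overlap.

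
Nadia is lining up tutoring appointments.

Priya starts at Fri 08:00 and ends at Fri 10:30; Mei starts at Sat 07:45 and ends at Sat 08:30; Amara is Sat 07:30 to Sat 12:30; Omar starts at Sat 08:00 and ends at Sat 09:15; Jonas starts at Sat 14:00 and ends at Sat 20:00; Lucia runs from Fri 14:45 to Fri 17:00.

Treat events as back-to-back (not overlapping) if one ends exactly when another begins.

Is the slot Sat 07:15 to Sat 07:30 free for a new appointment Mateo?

Priya: ends Fri 10:30 at or before Mateo starts Sat 07:15 → clear.
Lucia: ends Fri 17:00 at or before Mateo starts Sat 07:15 → clear.
Amara: starts Sat 07:30 at or after Mateo ends Sat 07:30 → clear.
Mei: starts Sat 07:45 at or after Mateo ends Sat 07:30 → clear.
Omar: starts Sat 08:00 at or after Mateo ends Sat 07:30 → clear.
Jonas: starts Sat 14:00 at or after Mateo ends Sat 07:30 → clear.

Yes — the slot is free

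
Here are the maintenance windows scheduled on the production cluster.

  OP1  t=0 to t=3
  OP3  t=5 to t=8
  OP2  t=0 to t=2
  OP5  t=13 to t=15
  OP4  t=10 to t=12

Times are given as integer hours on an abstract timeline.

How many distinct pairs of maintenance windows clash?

Sorted by start: OP1, OP2, OP3, OP4, OP5.
OP2 starts before OP1 ends → OP1 and OP2 overlap.
OP3 starts after OP1 ends — done with OP1.
OP3 starts after OP2 ends — done with OP2.
OP4 starts after OP3 ends — done with OP3.
OP5 starts after OP4 ends.
Overlapping pairs: OP1 & OP2 — 1 in total.

1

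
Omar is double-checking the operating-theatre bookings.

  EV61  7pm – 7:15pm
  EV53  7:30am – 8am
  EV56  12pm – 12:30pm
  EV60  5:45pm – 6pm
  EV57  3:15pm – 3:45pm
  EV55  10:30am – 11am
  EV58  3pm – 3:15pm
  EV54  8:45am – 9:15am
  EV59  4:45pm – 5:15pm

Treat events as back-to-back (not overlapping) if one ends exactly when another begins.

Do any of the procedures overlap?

Two intervals overlap when each starts before the other ends.
Sorted by start: EV53, EV54, EV55, EV56, EV58, EV57, EV59, EV60, EV61.
EV54 starts after EV53 ends, so EV53 has no further overlaps.
EV55 starts after EV54 ends, so EV54 has no further overlaps.
EV56 starts after EV55 ends, so EV55 has no further overlaps.
EV58 starts after EV56 ends, so EV56 has no further overlaps.
EV57 starts exactly when EV58 ends (back-to-back, no overlap), so EV58 has no further overlaps.
EV59 starts after EV57 ends, so EV57 has no further overlaps.
EV60 starts after EV59 ends, so EV59 has no further overlaps.
EV61 starts after EV60 ends.
Every pair is clear; the schedule has no overlaps.

No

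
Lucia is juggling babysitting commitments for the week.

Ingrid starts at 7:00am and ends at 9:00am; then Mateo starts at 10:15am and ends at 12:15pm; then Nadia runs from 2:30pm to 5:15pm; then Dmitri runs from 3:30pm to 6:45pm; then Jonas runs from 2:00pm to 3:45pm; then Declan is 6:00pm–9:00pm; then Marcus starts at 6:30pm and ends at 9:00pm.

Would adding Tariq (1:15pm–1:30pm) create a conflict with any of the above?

Ingrid: ends 9:00am at or before Tariq starts 1:15pm → clear.
Mateo: ends 12:15pm at or before Tariq starts 1:15pm → clear.
Jonas: starts 2:00pm at or after Tariq ends 1:30pm → clear.
Nadia: starts 2:30pm at or after Tariq ends 1:30pm → clear.
Dmitri: starts 3:30pm at or after Tariq ends 1:30pm → clear.
Declan: starts 6:00pm at or after Tariq ends 1:30pm → clear.
Marcus: starts 6:30pm at or after Tariq ends 1:30pm → clear.

No — it doesn't clash with anything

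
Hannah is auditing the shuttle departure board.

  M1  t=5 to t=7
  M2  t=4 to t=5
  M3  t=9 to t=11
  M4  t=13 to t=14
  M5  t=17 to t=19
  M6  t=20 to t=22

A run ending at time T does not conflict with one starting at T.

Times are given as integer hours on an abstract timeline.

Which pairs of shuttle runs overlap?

no conflicts

Two intervals overlap when each starts before the other ends.
Sorted by start: M2, M1, M3, M4, M5, M6.
M1 starts exactly when M2 ends (back-to-back, no overlap) — done with M2.
M3 starts after M1 ends — done with M1.
M4 starts after M3 ends — done with M3.
M5 starts after M4 ends — done with M4.
M6 starts after M5 ends.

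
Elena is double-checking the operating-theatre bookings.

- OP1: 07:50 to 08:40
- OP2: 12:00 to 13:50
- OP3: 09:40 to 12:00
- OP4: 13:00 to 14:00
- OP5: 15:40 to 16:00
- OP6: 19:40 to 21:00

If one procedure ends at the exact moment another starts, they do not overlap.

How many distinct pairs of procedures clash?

Sorted by start: OP1, OP3, OP2, OP4, OP5, OP6.
OP3 starts after OP1 ends; OP1 is clear from here.
OP2 starts exactly when OP3 ends (back-to-back, no overlap); OP3 is clear from here.
OP4 starts before OP2 ends → OP2 and OP4 overlap.
OP5 starts after OP2 ends; OP2 is clear from here.
OP5 starts after OP4 ends; OP4 is clear from here.
OP6 starts after OP5 ends.
Overlapping pairs: OP2 & OP4 — 1 in total.

1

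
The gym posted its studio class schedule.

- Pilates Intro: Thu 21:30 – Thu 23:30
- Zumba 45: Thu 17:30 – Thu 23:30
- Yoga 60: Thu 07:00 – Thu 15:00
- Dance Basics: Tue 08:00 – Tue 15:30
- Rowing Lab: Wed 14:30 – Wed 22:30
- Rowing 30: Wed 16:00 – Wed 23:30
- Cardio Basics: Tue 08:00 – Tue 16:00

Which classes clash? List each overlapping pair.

Sorted by start: Dance Basics, Cardio Basics, Rowing Lab, Rowing 30, Yoga 60, Zumba 45, Pilates Intro.
Cardio Basics starts before Dance Basics ends → Dance Basics and Cardio Basics overlap.
Rowing Lab starts after Dance Basics ends; Dance Basics is clear from here.
Rowing Lab starts after Cardio Basics ends; Cardio Basics is clear from here.
Rowing 30 starts before Rowing Lab ends → Rowing Lab and Rowing 30 overlap.
Yoga 60 starts after Rowing Lab ends; Rowing Lab is clear from here.
Yoga 60 starts after Rowing 30 ends; Rowing 30 is clear from here.
Zumba 45 starts after Yoga 60 ends; Yoga 60 is clear from here.
Pilates Intro starts before Zumba 45 ends → Zumba 45 and Pilates Intro overlap.

Cardio Basics & Dance Basics, Pilates Intro & Zumba 45, Rowing 30 & Rowing Lab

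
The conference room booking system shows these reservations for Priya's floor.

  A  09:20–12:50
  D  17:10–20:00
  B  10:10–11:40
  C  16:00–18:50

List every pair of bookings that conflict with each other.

A & B, C & D

Sorted by start: A, B, C, D.
B starts before A ends → A and B overlap.
C starts after A ends, so nothing later overlaps A either.
C starts after B ends, so nothing later overlaps B either.
D starts before C ends → C and D overlap.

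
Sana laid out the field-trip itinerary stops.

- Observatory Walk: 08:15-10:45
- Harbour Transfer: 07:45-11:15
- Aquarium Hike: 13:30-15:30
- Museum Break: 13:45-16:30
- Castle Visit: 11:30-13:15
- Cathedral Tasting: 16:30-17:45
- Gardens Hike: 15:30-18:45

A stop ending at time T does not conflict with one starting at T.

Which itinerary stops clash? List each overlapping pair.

Aquarium Hike & Museum Break, Cathedral Tasting & Gardens Hike, Gardens Hike & Museum Break, Harbour Transfer & Observatory Walk

Check each pair: they overlap iff neither finishes before the other starts.
Sorted by start: Harbour Transfer, Observatory Walk, Castle Visit, Aquarium Hike, Museum Break, Gardens Hike, Cathedral Tasting.
Observatory Walk starts before Harbour Transfer ends → Harbour Transfer and Observatory Walk overlap.
Castle Visit starts after Harbour Transfer ends; Harbour Transfer is clear from here.
Castle Visit starts after Observatory Walk ends; Observatory Walk is clear from here.
Aquarium Hike starts after Castle Visit ends; Castle Visit is clear from here.
Museum Break starts before Aquarium Hike ends → Aquarium Hike and Museum Break overlap.
Gardens Hike starts exactly when Aquarium Hike ends (back-to-back, no overlap); Aquarium Hike is clear from here.
Gardens Hike starts before Museum Break ends → Museum Break and Gardens Hike overlap.
Cathedral Tasting starts exactly when Museum Break ends (back-to-back, no overlap).
Cathedral Tasting starts before Gardens Hike ends → Gardens Hike and Cathedral Tasting overlap.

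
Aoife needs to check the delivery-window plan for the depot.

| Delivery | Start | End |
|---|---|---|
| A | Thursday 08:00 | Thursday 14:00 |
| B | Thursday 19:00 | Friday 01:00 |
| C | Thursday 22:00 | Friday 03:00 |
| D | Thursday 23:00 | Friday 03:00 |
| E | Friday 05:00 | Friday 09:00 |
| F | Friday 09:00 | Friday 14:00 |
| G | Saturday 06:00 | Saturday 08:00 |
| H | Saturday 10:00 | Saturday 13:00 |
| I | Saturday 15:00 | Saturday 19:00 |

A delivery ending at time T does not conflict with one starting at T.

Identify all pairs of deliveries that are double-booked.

B & C, B & D, C & D

Two intervals overlap when each starts before the other ends.
Sorted by start: A, B, C, D, E, F, G, H, I.
B starts after A ends; A is clear from here.
C starts before B ends → B and C overlap.
D starts before B ends → B and D overlap.
E starts after B ends; B is clear from here.
D starts before C ends → C and D overlap.
E starts after C ends; C is clear from here.
E starts after D ends; D is clear from here.
F starts exactly when E ends (back-to-back, no overlap); E is clear from here.
G starts after F ends; F is clear from here.
H starts after G ends; G is clear from here.
I starts after H ends.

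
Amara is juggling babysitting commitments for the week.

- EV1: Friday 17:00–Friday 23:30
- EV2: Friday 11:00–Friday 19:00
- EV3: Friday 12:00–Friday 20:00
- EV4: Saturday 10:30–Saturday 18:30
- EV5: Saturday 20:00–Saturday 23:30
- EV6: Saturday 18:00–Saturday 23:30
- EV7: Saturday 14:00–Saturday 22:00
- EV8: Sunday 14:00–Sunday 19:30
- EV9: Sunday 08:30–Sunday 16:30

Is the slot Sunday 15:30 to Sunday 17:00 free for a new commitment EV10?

EV2: ends Friday 19:00 at or before EV10 starts Sunday 15:30 → clear.
EV3: ends Friday 20:00 at or before EV10 starts Sunday 15:30 → clear.
EV1: ends Friday 23:30 at or before EV10 starts Sunday 15:30 → clear.
EV4: ends Saturday 18:30 at or before EV10 starts Sunday 15:30 → clear.
EV7: ends Saturday 22:00 at or before EV10 starts Sunday 15:30 → clear.
EV6: ends Saturday 23:30 at or before EV10 starts Sunday 15:30 → clear.
EV5: ends Saturday 23:30 at or before EV10 starts Sunday 15:30 → clear.
EV9: starts Sunday 08:30 before EV10 ends Sunday 17:00, and ends Sunday 16:30 after EV10 starts Sunday 15:30 → overlap.
EV8: starts Sunday 14:00 before EV10 ends Sunday 17:00, and ends Sunday 19:30 after EV10 starts Sunday 15:30 → overlap.
EV10 overlaps EV8, EV9.

No — it overlaps EV8, EV9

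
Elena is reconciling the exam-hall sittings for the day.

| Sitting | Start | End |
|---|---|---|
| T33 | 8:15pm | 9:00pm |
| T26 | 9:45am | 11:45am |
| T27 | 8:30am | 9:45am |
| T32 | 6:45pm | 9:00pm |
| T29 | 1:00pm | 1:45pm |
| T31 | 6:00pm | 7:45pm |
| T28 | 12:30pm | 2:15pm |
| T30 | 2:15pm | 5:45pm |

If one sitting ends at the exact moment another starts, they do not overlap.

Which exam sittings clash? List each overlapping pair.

Two intervals overlap when each starts before the other ends.
Sorted by start: T27, T26, T28, T29, T30, T31, T32, T33.
T26 starts exactly when T27 ends (back-to-back, no overlap) — done with T27.
T28 starts after T26 ends — done with T26.
T29 starts before T28 ends → T28 and T29 overlap.
T30 starts exactly when T28 ends (back-to-back, no overlap) — done with T28.
T30 starts after T29 ends — done with T29.
T31 starts after T30 ends — done with T30.
T32 starts before T31 ends → T31 and T32 overlap.
T33 starts after T31 ends.
T33 starts before T32 ends → T32 and T33 overlap.

T28 & T29, T31 & T32, T32 & T33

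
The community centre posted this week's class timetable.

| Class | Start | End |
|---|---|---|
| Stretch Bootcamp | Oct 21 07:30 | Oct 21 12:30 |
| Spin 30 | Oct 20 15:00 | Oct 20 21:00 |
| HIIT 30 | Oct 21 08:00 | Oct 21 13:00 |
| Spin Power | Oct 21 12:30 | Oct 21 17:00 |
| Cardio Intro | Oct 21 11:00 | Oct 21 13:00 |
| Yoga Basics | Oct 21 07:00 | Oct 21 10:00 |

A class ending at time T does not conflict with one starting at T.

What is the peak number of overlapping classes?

3

Walk through starts and ends in time order (an end at T is processed before a start at T):
Oct 20 15:00 start Spin 30 → 1
Oct 20 21:00 end Spin 30 → 0
Oct 21 07:00 start Yoga Basics → 1
Oct 21 07:30 start Stretch Bootcamp → 2
Oct 21 08:00 start HIIT 30 → 3
Oct 21 10:00 end Yoga Basics → 2
Oct 21 11:00 start Cardio Intro → 3
Oct 21 12:30 end Stretch Bootcamp → 2
Oct 21 12:30 start Spin Power → 3
Oct 21 13:00 end Cardio Intro → 2
Oct 21 13:00 end HIIT 30 → 1
Oct 21 17:00 end Spin Power → 0
Peak is 3, at Oct 21 08:00 (HIIT 30, Stretch Bootcamp, Yoga Basics).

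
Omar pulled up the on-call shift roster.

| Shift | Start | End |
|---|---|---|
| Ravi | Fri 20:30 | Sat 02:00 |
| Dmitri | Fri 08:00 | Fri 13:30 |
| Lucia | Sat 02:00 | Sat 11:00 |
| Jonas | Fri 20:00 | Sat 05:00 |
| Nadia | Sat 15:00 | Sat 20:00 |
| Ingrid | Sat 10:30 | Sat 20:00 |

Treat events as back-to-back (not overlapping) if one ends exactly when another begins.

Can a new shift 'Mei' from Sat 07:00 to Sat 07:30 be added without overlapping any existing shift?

No — it overlaps Lucia

Dmitri: ends Fri 13:30 at or before Mei starts Sat 07:00 → clear.
Jonas: ends Sat 05:00 at or before Mei starts Sat 07:00 → clear.
Ravi: ends Sat 02:00 at or before Mei starts Sat 07:00 → clear.
Lucia: starts Sat 02:00 before Mei ends Sat 07:30, and ends Sat 11:00 after Mei starts Sat 07:00 → overlap.
Ingrid: starts Sat 10:30 at or after Mei ends Sat 07:30 → clear.
Nadia: starts Sat 15:00 at or after Mei ends Sat 07:30 → clear.
Mei overlaps Lucia.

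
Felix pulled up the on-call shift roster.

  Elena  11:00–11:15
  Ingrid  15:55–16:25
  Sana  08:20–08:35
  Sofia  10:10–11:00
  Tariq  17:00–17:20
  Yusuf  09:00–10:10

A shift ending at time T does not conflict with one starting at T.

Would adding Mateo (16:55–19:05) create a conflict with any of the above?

Yes — it overlaps Tariq

Sana: ends 08:35 at or before Mateo starts 16:55 → clear.
Yusuf: ends 10:10 at or before Mateo starts 16:55 → clear.
Sofia: ends 11:00 at or before Mateo starts 16:55 → clear.
Elena: ends 11:15 at or before Mateo starts 16:55 → clear.
Ingrid: ends 16:25 at or before Mateo starts 16:55 → clear.
Tariq: starts 17:00 before Mateo ends 19:05, and ends 17:20 after Mateo starts 16:55 → overlap.
Mateo overlaps Tariq.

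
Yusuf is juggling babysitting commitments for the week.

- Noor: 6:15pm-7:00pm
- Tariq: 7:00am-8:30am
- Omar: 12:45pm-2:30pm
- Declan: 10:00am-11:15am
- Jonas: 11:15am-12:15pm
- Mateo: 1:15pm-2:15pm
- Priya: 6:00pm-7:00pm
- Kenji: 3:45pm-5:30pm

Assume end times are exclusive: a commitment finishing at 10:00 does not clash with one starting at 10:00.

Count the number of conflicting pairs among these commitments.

Sorted by start: Tariq, Declan, Jonas, Omar, Mateo, Kenji, Priya, Noor.
Declan starts after Tariq ends, so Tariq has no further overlaps.
Jonas starts exactly when Declan ends (back-to-back, no overlap), so Declan has no further overlaps.
Omar starts after Jonas ends, so Jonas has no further overlaps.
Mateo starts before Omar ends → Omar and Mateo overlap.
Kenji starts after Omar ends, so Omar has no further overlaps.
Kenji starts after Mateo ends, so Mateo has no further overlaps.
Priya starts after Kenji ends, so Kenji has no further overlaps.
Noor starts before Priya ends → Priya and Noor overlap.
Overlapping pairs: Mateo & Omar, Noor & Priya — 2 in total.

2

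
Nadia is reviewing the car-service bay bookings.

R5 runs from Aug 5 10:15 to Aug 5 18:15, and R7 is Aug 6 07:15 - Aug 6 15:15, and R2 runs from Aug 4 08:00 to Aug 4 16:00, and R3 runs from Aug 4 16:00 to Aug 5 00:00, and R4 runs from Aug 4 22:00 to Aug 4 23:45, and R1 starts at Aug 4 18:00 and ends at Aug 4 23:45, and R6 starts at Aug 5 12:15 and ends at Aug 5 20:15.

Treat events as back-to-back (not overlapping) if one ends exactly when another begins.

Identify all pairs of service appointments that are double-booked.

R1 & R3, R1 & R4, R3 & R4, R5 & R6

Sorted by start: R2, R3, R1, R4, R5, R6, R7.
R3 starts exactly when R2 ends (back-to-back, no overlap), so R2 has no further overlaps.
R1 starts before R3 ends → R3 and R1 overlap.
R4 starts before R3 ends → R3 and R4 overlap.
R5 starts after R3 ends, so R3 has no further overlaps.
R4 starts before R1 ends → R1 and R4 overlap.
R5 starts after R1 ends, so R1 has no further overlaps.
R5 starts after R4 ends, so R4 has no further overlaps.
R6 starts before R5 ends → R5 and R6 overlap.
R7 starts after R5 ends.
R7 starts after R6 ends.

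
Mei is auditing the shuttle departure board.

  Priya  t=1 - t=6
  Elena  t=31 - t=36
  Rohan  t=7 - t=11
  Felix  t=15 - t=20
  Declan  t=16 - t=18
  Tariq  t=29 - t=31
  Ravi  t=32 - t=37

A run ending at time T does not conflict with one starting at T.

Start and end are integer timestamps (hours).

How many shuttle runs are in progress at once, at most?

2

Sort all start/end points and keep a running count:
t=1 start Priya → 1
t=6 end Priya → 0
t=7 start Rohan → 1
t=11 end Rohan → 0
t=15 start Felix → 1
t=16 start Declan → 2
t=18 end Declan → 1
t=20 end Felix → 0
t=29 start Tariq → 1
t=31 end Tariq → 0
t=31 start Elena → 1
t=32 start Ravi → 2
t=36 end Elena → 1
t=37 end Ravi → 0
Peak is 2, at t=16 (Declan, Felix).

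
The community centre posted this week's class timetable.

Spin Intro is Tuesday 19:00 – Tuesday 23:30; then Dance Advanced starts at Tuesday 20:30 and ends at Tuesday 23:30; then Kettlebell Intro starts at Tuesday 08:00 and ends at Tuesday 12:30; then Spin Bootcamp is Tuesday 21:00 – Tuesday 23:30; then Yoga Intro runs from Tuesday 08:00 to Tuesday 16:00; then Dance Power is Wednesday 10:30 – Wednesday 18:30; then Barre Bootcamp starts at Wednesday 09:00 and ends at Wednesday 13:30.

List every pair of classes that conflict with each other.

Barre Bootcamp & Dance Power, Dance Advanced & Spin Bootcamp, Dance Advanced & Spin Intro, Kettlebell Intro & Yoga Intro, Spin Bootcamp & Spin Intro

Two intervals overlap when each starts before the other ends.
Sorted by start: Yoga Intro, Kettlebell Intro, Spin Intro, Dance Advanced, Spin Bootcamp, Barre Bootcamp, Dance Power.
Kettlebell Intro starts before Yoga Intro ends → Yoga Intro and Kettlebell Intro overlap.
Spin Intro starts after Yoga Intro ends — done with Yoga Intro.
Spin Intro starts after Kettlebell Intro ends — done with Kettlebell Intro.
Dance Advanced starts before Spin Intro ends → Spin Intro and Dance Advanced overlap.
Spin Bootcamp starts before Spin Intro ends → Spin Intro and Spin Bootcamp overlap.
Barre Bootcamp starts after Spin Intro ends — done with Spin Intro.
Spin Bootcamp starts before Dance Advanced ends → Dance Advanced and Spin Bootcamp overlap.
Barre Bootcamp starts after Dance Advanced ends — done with Dance Advanced.
Barre Bootcamp starts after Spin Bootcamp ends — done with Spin Bootcamp.
Dance Power starts before Barre Bootcamp ends → Barre Bootcamp and Dance Power overlap.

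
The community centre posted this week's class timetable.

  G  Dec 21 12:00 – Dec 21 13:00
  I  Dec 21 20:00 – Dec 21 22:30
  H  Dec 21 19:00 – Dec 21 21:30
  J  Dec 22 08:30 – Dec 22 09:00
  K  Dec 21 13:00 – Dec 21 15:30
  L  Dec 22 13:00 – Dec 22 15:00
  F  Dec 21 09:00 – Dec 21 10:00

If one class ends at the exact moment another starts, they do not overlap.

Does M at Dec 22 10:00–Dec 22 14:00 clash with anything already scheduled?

Yes — it overlaps L

F: ends Dec 21 10:00 at or before M starts Dec 22 10:00 → clear.
G: ends Dec 21 13:00 at or before M starts Dec 22 10:00 → clear.
K: ends Dec 21 15:30 at or before M starts Dec 22 10:00 → clear.
H: ends Dec 21 21:30 at or before M starts Dec 22 10:00 → clear.
I: ends Dec 21 22:30 at or before M starts Dec 22 10:00 → clear.
J: ends Dec 22 09:00 at or before M starts Dec 22 10:00 → clear.
L: starts Dec 22 13:00 before M ends Dec 22 14:00, and ends Dec 22 15:00 after M starts Dec 22 10:00 → overlap.
M overlaps L.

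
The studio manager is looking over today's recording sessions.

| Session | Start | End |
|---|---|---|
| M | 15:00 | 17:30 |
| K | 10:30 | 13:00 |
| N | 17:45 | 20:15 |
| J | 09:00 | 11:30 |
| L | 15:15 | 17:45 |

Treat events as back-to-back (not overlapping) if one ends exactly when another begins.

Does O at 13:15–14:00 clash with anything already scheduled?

J: ends 11:30 at or before O starts 13:15 → clear.
K: ends 13:00 at or before O starts 13:15 → clear.
M: starts 15:00 at or after O ends 14:00 → clear.
L: starts 15:15 at or after O ends 14:00 → clear.
N: starts 17:45 at or after O ends 14:00 → clear.

No — it doesn't clash with anything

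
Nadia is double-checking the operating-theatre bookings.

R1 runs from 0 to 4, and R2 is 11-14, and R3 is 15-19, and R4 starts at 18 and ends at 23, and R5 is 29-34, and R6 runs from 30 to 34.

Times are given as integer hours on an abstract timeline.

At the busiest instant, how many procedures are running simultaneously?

2

Sort all start/end points and keep a running count:
0 start R1 → 1
4 end R1 → 0
11 start R2 → 1
14 end R2 → 0
15 start R3 → 1
18 start R4 → 2
19 end R3 → 1
23 end R4 → 0
29 start R5 → 1
30 start R6 → 2
34 end R5 → 1
34 end R6 → 0
Peak is 2, at 18 (R3, R4).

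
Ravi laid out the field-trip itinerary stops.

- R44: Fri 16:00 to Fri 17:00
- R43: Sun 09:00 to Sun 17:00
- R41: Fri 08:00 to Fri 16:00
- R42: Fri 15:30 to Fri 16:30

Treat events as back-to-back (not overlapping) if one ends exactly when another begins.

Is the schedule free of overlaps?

Two intervals overlap when each starts before the other ends.
Sorted by start: R41, R42, R44, R43.
R42 starts before R41 ends → R41 and R42 overlap.
That's a conflict, so the schedule is not conflict-free.

No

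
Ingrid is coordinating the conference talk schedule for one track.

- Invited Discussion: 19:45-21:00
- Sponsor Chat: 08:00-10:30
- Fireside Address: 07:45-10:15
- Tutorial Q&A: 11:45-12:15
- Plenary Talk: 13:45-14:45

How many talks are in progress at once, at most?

2

Walk through starts and ends in time order (an end at T is processed before a start at T):
07:45 start Fireside Address → 1
08:00 start Sponsor Chat → 2
10:15 end Fireside Address → 1
10:30 end Sponsor Chat → 0
11:45 start Tutorial Q&A → 1
12:15 end Tutorial Q&A → 0
13:45 start Plenary Talk → 1
14:45 end Plenary Talk → 0
19:45 start Invited Discussion → 1
21:00 end Invited Discussion → 0
Peak is 2, at 08:00 (Fireside Address, Sponsor Chat).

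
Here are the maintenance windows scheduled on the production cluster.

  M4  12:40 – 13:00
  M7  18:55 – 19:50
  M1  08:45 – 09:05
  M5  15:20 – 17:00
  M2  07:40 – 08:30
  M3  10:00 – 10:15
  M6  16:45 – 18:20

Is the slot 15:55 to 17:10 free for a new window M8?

No — it overlaps M5, M6

M2: ends 08:30 at or before M8 starts 15:55 → clear.
M1: ends 09:05 at or before M8 starts 15:55 → clear.
M3: ends 10:15 at or before M8 starts 15:55 → clear.
M4: ends 13:00 at or before M8 starts 15:55 → clear.
M5: starts 15:20 before M8 ends 17:10, and ends 17:00 after M8 starts 15:55 → overlap.
M6: starts 16:45 before M8 ends 17:10, and ends 18:20 after M8 starts 15:55 → overlap.
M7: starts 18:55 at or after M8 ends 17:10 → clear.
M8 overlaps M5, M6.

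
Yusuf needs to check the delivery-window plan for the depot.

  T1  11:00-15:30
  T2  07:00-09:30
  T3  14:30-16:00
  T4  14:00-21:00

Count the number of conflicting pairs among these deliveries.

Check each pair: they overlap iff neither finishes before the other starts.
Sorted by start: T2, T1, T4, T3.
T1 starts after T2 ends, so nothing later overlaps T2 either.
T4 starts before T1 ends → T1 and T4 overlap.
T3 starts before T1 ends → T1 and T3 overlap.
T3 starts before T4 ends → T4 and T3 overlap.
Overlapping pairs: T1 & T3, T1 & T4, T3 & T4 — 3 in total.

3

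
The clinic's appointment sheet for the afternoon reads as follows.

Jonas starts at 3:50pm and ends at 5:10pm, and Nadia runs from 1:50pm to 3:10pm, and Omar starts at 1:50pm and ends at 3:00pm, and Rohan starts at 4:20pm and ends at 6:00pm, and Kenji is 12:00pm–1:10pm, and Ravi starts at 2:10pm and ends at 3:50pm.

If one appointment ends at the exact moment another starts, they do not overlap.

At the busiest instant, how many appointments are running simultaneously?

3

Sort all start/end points and keep a running count:
12:00pm start Kenji → 1
1:10pm end Kenji → 0
1:50pm start Nadia → 1
1:50pm start Omar → 2
2:10pm start Ravi → 3
3:00pm end Omar → 2
3:10pm end Nadia → 1
3:50pm end Ravi → 0
3:50pm start Jonas → 1
4:20pm start Rohan → 2
5:10pm end Jonas → 1
6:00pm end Rohan → 0
Peak is 3, at 2:10pm (Nadia, Omar, Ravi).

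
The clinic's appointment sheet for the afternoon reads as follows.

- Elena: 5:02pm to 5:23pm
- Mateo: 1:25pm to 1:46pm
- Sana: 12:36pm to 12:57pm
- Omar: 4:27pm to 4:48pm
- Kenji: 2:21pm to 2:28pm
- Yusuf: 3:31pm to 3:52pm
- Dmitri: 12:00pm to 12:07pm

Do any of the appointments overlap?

No

Sorted by start: Dmitri, Sana, Mateo, Kenji, Yusuf, Omar, Elena.
Sana starts after Dmitri ends — done with Dmitri.
Mateo starts after Sana ends — done with Sana.
Kenji starts after Mateo ends — done with Mateo.
Yusuf starts after Kenji ends — done with Kenji.
Omar starts after Yusuf ends — done with Yusuf.
Elena starts after Omar ends.
Every pair is clear; the schedule has no overlaps.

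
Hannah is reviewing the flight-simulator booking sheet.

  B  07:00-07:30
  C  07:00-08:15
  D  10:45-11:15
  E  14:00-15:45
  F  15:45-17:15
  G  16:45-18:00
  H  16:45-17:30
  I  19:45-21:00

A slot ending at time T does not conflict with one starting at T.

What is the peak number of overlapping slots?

3

Sort all start/end points and keep a running count:
07:00 start B → 1
07:00 start C → 2
07:30 end B → 1
08:15 end C → 0
10:45 start D → 1
11:15 end D → 0
14:00 start E → 1
15:45 end E → 0
15:45 start F → 1
16:45 start G → 2
16:45 start H → 3
17:15 end F → 2
17:30 end H → 1
18:00 end G → 0
19:45 start I → 1
21:00 end I → 0
Peak is 3, at 16:45 (F, G, H).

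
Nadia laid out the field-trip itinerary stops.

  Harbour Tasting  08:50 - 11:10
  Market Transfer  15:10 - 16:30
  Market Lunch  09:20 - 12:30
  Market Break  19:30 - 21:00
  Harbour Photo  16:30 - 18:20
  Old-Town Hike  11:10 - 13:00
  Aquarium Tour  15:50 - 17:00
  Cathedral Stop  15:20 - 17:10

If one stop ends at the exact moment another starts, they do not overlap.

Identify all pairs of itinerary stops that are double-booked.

Sorted by start: Harbour Tasting, Market Lunch, Old-Town Hike, Market Transfer, Cathedral Stop, Aquarium Tour, Harbour Photo, Market Break.
Market Lunch starts before Harbour Tasting ends → Harbour Tasting and Market Lunch overlap.
Old-Town Hike starts exactly when Harbour Tasting ends (back-to-back, no overlap); Harbour Tasting is clear from here.
Old-Town Hike starts before Market Lunch ends → Market Lunch and Old-Town Hike overlap.
Market Transfer starts after Market Lunch ends; Market Lunch is clear from here.
Market Transfer starts after Old-Town Hike ends; Old-Town Hike is clear from here.
Cathedral Stop starts before Market Transfer ends → Market Transfer and Cathedral Stop overlap.
Aquarium Tour starts before Market Transfer ends → Market Transfer and Aquarium Tour overlap.
Harbour Photo starts exactly when Market Transfer ends (back-to-back, no overlap); Market Transfer is clear from here.
Aquarium Tour starts before Cathedral Stop ends → Cathedral Stop and Aquarium Tour overlap.
Harbour Photo starts before Cathedral Stop ends → Cathedral Stop and Harbour Photo overlap.
Market Break starts after Cathedral Stop ends.
Harbour Photo starts before Aquarium Tour ends → Aquarium Tour and Harbour Photo overlap.
Market Break starts after Aquarium Tour ends.
Market Break starts after Harbour Photo ends.

Aquarium Tour & Cathedral Stop, Aquarium Tour & Harbour Photo, Aquarium Tour & Market Transfer, Cathedral Stop & Harbour Photo, Cathedral Stop & Market Transfer, Harbour Tasting & Market Lunch, Market Lunch & Old-Town Hike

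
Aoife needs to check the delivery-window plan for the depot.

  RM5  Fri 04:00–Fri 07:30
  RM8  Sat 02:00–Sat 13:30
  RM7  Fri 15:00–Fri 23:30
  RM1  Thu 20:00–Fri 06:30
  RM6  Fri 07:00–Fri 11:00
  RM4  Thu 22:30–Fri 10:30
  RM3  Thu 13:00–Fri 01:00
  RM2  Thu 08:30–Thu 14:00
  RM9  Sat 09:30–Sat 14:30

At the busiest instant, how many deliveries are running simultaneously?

Walk through starts and ends in time order (an end at T is processed before a start at T):
Thu 08:30 start RM2 → 1
Thu 13:00 start RM3 → 2
Thu 14:00 end RM2 → 1
Thu 20:00 start RM1 → 2
Thu 22:30 start RM4 → 3
Fri 01:00 end RM3 → 2
Fri 04:00 start RM5 → 3
Fri 06:30 end RM1 → 2
Fri 07:00 start RM6 → 3
Fri 07:30 end RM5 → 2
Fri 10:30 end RM4 → 1
Fri 11:00 end RM6 → 0
Fri 15:00 start RM7 → 1
Fri 23:30 end RM7 → 0
Sat 02:00 start RM8 → 1
Sat 09:30 start RM9 → 2
Sat 13:30 end RM8 → 1
Sat 14:30 end RM9 → 0
Peak is 3, at Thu 22:30 (RM1, RM3, RM4).

3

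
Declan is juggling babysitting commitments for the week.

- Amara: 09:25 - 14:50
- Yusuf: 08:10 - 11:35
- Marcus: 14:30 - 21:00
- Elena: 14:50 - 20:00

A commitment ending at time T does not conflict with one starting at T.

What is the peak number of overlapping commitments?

Sweep the timeline, counting +1 at each start and −1 at each end (ends before starts at a tie):
08:10 start Yusuf → 1
09:25 start Amara → 2
11:35 end Yusuf → 1
14:30 start Marcus → 2
14:50 end Amara → 1
14:50 start Elena → 2
20:00 end Elena → 1
21:00 end Marcus → 0
Peak is 2, at 09:25 (Amara, Yusuf).

2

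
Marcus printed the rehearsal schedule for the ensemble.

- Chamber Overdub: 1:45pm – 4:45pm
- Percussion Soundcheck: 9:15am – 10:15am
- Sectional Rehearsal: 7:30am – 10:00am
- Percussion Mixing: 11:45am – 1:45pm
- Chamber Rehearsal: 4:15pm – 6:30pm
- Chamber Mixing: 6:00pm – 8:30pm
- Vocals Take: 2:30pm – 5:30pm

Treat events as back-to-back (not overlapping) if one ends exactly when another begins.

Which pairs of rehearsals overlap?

Chamber Mixing & Chamber Rehearsal, Chamber Overdub & Chamber Rehearsal, Chamber Overdub & Vocals Take, Chamber Rehearsal & Vocals Take, Percussion Soundcheck & Sectional Rehearsal

Check each pair: they overlap iff neither finishes before the other starts.
Sorted by start: Sectional Rehearsal, Percussion Soundcheck, Percussion Mixing, Chamber Overdub, Vocals Take, Chamber Rehearsal, Chamber Mixing.
Percussion Soundcheck starts before Sectional Rehearsal ends → Sectional Rehearsal and Percussion Soundcheck overlap.
Percussion Mixing starts after Sectional Rehearsal ends; Sectional Rehearsal is clear from here.
Percussion Mixing starts after Percussion Soundcheck ends; Percussion Soundcheck is clear from here.
Chamber Overdub starts exactly when Percussion Mixing ends (back-to-back, no overlap); Percussion Mixing is clear from here.
Vocals Take starts before Chamber Overdub ends → Chamber Overdub and Vocals Take overlap.
Chamber Rehearsal starts before Chamber Overdub ends → Chamber Overdub and Chamber Rehearsal overlap.
Chamber Mixing starts after Chamber Overdub ends.
Chamber Rehearsal starts before Vocals Take ends → Vocals Take and Chamber Rehearsal overlap.
Chamber Mixing starts after Vocals Take ends.
Chamber Mixing starts before Chamber Rehearsal ends → Chamber Rehearsal and Chamber Mixing overlap.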